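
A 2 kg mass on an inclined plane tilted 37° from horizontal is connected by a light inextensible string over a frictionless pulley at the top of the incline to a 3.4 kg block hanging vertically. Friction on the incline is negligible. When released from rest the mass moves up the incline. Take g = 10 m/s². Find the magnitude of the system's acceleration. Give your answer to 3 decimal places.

4.067 m/s²

For the mass on the incline: the weight component along the slope is m₁g sin 37° = 2 × 10 × 0.6018 = 12.036 N and the normal force is N = m₁g cos 37° = 15.973 N.
Newton's second law for the mass (up-slope positive): T − 12.036 = 2 a. For the hanging block (downward positive): 3.4 × 10 − T = 3.4 a.
Adding the two equations eliminates T: 21.964 = 5.4 a, so a = 4.0674 m/s².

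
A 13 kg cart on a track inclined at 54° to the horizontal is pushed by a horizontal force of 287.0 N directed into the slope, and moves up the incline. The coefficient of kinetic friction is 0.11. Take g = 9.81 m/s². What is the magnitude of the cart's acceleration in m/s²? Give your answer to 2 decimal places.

The horizontal push has components F cos 54° = 287.0 × 0.5878 = 168.699 N up the incline and F sin 54° = 287.0 × 0.8090 = 232.183 N pressing into the surface.
The normal force is therefore N = mg cos 54° + F sin 54° = 74.962 + 232.183 = 307.145 N, and kinetic friction down the slope is μN = 0.11 × 307.145 = 33.786 N.
Along the incline: F cos 54° − mg sin 54° − μN = ma, so 168.699 − 103.172 − 33.786 = 13 a, giving a = 2.4416 m/s².

2.44 m/s²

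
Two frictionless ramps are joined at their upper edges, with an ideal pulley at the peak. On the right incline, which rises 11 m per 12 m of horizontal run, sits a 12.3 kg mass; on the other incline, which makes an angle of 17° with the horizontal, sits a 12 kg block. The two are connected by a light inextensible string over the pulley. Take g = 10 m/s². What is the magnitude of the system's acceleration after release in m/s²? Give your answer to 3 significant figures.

Resolve each weight along its own incline: the 12.3 kg mass has component 12.3 × 10 × sin 42.51° = 83.114 N down its slope, and the 12 kg mass has 12 × 10 × sin 17° = 35.085 N down its slope.
The 12.3 kg side's 83.114 N exceeds the other side's 35.085 N, so that mass slides down and the 12 kg mass slides up. Taking that direction as positive, Newton's second law for the whole system gives 83.114 − 35.085 = (12.3 + 12) a, so a = 48.029 / 24.3 = 1.9765 m/s².

1.98 m/s²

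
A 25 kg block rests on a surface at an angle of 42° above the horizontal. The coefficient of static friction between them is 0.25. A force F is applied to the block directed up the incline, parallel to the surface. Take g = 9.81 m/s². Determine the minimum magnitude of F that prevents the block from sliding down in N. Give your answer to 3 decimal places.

118.540 N

The normal force is N = mg cos 42° = 182.256 N. With F at its minimum the block is on the verge of sliding down, so static friction is at its maximum μ_s N = 0.25 × 182.256 = 45.564 N and acts up the slope.
Equilibrium along the incline: F + μ_s N = mg sin 42°, so F = 164.104 − 45.564 = 118.540 N.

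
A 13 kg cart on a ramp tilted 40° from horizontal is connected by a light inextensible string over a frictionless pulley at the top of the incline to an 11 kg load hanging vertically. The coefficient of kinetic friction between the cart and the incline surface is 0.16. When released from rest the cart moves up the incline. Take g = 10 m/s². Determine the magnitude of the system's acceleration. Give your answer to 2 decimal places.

0.44 m/s²

For the cart on the incline: the weight component along the slope is m₁g sin 40° = 13 × 10 × 0.6428 = 83.564 N and the normal force is N = m₁g cos 40° = 99.586 N.
Kinetic friction opposes the cart's motion up the incline: f = μN = 0.16 × 99.586 = 15.934 N acting down the slope.
Newton's second law for the cart (up-slope positive): T − 83.564 − 15.934 = 13 a. For the hanging load (downward positive): 11 × 10 − T = 11 a.
Adding the two equations eliminates T: 10.502 = 24 a, so a = 0.4376 m/s².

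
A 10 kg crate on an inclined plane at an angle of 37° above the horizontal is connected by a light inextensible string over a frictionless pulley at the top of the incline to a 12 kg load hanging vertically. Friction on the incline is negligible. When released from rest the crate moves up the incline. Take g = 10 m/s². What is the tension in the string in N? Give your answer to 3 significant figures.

87.4 N

For the crate on the incline: the weight component along the slope is m₁g sin 37° = 10 × 10 × 0.6018 = 60.180 N and the normal force is N = m₁g cos 37° = 79.864 N.
Newton's second law for the crate (up-slope positive): T − 60.180 = 10 a. For the hanging load (downward positive): 12 × 10 − T = 12 a.
Adding the two equations eliminates T: 59.820 = 22 a, so a = 2.7191 m/s².
Then from the hanging load's equation, T = 12 × (10 − 2.7191) = 87.371 N.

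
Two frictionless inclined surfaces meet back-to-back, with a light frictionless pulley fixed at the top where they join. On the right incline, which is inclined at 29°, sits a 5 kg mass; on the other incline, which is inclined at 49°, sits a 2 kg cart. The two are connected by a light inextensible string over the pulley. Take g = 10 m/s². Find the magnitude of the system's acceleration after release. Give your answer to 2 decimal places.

Resolve each weight along its own incline: the 5 kg mass has component 5 × 10 × sin 29° = 24.240 N down its slope, and the 2 kg mass has 2 × 10 × sin 49° = 15.094 N down its slope.
The 5 kg side's 24.240 N exceeds the other side's 15.094 N, so that mass slides down and the 2 kg mass slides up. Taking that direction as positive, Newton's second law for the whole system gives 24.240 − 15.094 = (5 + 2) a, so a = 9.146 / 7 = 1.3066 m/s².

1.31 m/s²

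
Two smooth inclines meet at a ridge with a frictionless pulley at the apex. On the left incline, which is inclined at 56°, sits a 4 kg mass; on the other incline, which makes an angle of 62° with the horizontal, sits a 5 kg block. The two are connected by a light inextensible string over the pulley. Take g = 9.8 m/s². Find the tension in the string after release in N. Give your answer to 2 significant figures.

Resolve each weight along its own incline: the 4 kg mass has component 4 × 9.8 × sin 56° = 32.498 N down its slope, and the 5 kg mass has 5 × 9.8 × sin 62° = 43.264 N down its slope.
The 5 kg side's 43.264 N exceeds the other side's 32.498 N, so that mass slides down and the 4 kg mass slides up. Taking that direction as positive, Newton's second law for the whole system gives 43.264 − 32.498 = (4 + 5) a, so a = 10.766 / 9 = 1.1962 m/s².
For the 4 kg mass (up-slope positive): T − 32.498 = 4 × 1.1962, so T = 37.283 N.

37 N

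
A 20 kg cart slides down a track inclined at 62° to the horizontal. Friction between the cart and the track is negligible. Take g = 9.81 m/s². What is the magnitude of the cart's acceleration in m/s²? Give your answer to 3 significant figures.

8.66 m/s²

Resolving the weight along the incline: the component pulling the cart down the slope is mg sin 62° = 20 × 9.81 × 0.8829 = 173.225 N, and the normal force is N = mg cos 62° = 20 × 9.81 × 0.4695 = 92.116 N.
With no friction the net force along the incline is 173.225 N, so a = g sin 62° = 173.225 / 20 = 8.6612 m/s².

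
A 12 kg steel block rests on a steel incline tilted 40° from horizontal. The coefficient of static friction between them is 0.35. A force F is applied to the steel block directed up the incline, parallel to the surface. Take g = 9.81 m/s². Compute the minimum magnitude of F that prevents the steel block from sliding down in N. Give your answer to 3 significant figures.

44.1 N

The normal force is N = mg cos 40° = 90.179 N. With F at its minimum the steel block is on the verge of sliding down, so static friction is at its maximum μ_s N = 0.35 × 90.179 = 31.563 N and acts up the slope.
Equilibrium along the incline: F + μ_s N = mg sin 40°, so F = 75.669 − 31.563 = 44.106 N.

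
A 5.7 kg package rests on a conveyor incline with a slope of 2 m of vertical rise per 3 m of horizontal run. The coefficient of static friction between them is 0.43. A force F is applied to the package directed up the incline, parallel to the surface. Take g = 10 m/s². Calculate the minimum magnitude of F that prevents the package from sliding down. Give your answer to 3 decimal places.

The normal force is N = mg cos 33.69° = 47.427 N. With F at its minimum the package is on the verge of sliding down, so static friction is at its maximum μ_s N = 0.43 × 47.427 = 20.394 N and acts up the slope.
Equilibrium along the incline: F + μ_s N = mg sin 33.69°, so F = 31.618 − 20.394 = 11.224 N.

11.224 N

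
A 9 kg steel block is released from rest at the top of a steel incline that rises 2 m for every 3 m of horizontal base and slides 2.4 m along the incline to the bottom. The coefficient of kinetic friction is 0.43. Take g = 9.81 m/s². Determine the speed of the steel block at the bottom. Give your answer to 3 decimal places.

The weight component along the incline is mg sin 33.69° = 48.974 N and the normal force is N = mg cos 33.69° = 73.462 N.
Friction up the slope is f = μN = 0.43 × 73.462 = 31.589 N, so the net downslope force is 48.974 − 31.589 = 17.385 N and a = 17.385 / 9 = 1.9317 m/s².
Starting from rest over a distance of 2.4 m, v² = 2aL = 2 × 1.9317 × 2.4 = 9.2722, so v = 3.0450 m/s.

3.045 m/s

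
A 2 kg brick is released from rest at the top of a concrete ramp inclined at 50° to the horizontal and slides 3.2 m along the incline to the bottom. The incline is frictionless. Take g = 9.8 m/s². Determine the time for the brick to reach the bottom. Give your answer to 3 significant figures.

The weight component along the incline is mg sin 50° = 15.014 N and the normal force is N = mg cos 50° = 12.599 N.
With no friction, a = g sin 50° = 7.5072 m/s².
Starting from rest, L = ½at², so t = √(2L/a) = √(2 × 3.2 / 7.5072) = 0.9233 s.

0.923 s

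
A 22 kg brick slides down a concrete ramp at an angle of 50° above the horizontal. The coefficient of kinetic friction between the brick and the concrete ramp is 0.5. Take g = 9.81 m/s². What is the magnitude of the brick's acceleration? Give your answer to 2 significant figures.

4.4 m/s²

Resolving the weight along the incline: the component pulling the brick down the slope is mg sin 50° = 22 × 9.81 × 0.7660 = 165.318 N, and the normal force is N = mg cos 50° = 22 × 9.81 × 0.6428 = 138.729 N.
Kinetic friction acts up the slope with magnitude f = μN = 0.5 × 138.729 = 69.365 N.
Net force along the incline is 165.318 − 69.365 = 95.953 N, so a = 95.953 / 22 = 4.3615 m/s².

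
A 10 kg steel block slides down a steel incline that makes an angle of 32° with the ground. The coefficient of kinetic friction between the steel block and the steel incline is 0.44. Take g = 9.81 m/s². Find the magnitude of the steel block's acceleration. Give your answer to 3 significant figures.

1.54 m/s²

Resolving the weight along the incline: the component pulling the steel block down the slope is mg sin 32° = 10 × 9.81 × 0.5299 = 51.983 N, and the normal force is N = mg cos 32° = 10 × 9.81 × 0.8480 = 83.189 N.
Kinetic friction acts up the slope with magnitude f = μN = 0.44 × 83.189 = 36.603 N.
Net force along the incline is 51.983 − 36.603 = 15.380 N, so a = 15.380 / 10 = 1.5380 m/s².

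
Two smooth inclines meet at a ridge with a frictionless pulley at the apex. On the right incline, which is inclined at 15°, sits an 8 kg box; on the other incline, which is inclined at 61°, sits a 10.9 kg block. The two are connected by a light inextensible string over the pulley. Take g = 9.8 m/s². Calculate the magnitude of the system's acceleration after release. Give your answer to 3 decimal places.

3.870 m/s²

Resolve each weight along its own incline: the 8 kg mass has component 8 × 9.8 × sin 15° = 20.291 N down its slope, and the 10.9 kg mass has 10.9 × 9.8 × sin 61° = 93.427 N down its slope.
The 10.9 kg side's 93.427 N exceeds the other side's 20.291 N, so that mass slides down and the 8 kg mass slides up. Taking that direction as positive, Newton's second law for the whole system gives 93.427 − 20.291 = (8 + 10.9) a, so a = 73.136 / 18.9 = 3.8696 m/s².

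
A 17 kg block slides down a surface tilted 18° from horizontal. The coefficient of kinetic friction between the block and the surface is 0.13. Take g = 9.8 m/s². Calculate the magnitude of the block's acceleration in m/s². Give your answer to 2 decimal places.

Resolving the weight along the incline: the component pulling the block down the slope is mg sin 18° = 17 × 9.8 × 0.3090 = 51.479 N, and the normal force is N = mg cos 18° = 17 × 9.8 × 0.9511 = 158.453 N.
Kinetic friction acts up the slope with magnitude f = μN = 0.13 × 158.453 = 20.599 N.
Net force along the incline is 51.479 − 20.599 = 30.880 N, so a = 30.880 / 17 = 1.8165 m/s².

1.82 m/s²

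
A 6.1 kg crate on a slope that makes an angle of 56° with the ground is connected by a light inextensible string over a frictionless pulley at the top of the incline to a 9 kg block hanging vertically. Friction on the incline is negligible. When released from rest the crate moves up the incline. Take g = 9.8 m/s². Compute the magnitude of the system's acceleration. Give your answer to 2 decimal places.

2.56 m/s²

For the crate on the incline: the weight component along the slope is m₁g sin 56° = 6.1 × 9.8 × 0.8290 = 49.558 N and the normal force is N = m₁g cos 56° = 33.429 N.
Newton's second law for the crate (up-slope positive): T − 49.558 = 6.1 a. For the hanging block (downward positive): 9 × 9.8 − T = 9 a.
Adding the two equations eliminates T: 38.642 = 15.1 a, so a = 2.5591 m/s².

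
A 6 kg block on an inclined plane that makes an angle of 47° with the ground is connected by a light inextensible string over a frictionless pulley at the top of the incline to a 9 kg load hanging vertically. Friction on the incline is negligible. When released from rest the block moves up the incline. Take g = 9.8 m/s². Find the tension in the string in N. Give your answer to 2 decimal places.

For the block on the incline: the weight component along the slope is m₁g sin 47° = 6 × 9.8 × 0.7314 = 43.006 N and the normal force is N = m₁g cos 47° = 40.102 N.
Newton's second law for the block (up-slope positive): T − 43.006 = 6 a. For the hanging load (downward positive): 9 × 9.8 − T = 9 a.
Adding the two equations eliminates T: 45.194 = 15 a, so a = 3.0129 m/s².
Then from the hanging load's equation, T = 9 × (9.8 − 3.0129) = 61.084 N.

61.08 N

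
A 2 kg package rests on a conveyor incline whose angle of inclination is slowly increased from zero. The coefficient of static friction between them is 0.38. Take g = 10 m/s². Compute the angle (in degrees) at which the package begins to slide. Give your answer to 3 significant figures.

At the threshold of sliding, static friction is at its maximum μ_s N and exactly balances the weight component along the incline: mg sin θ = μ_s mg cos θ.
Hence tan θ = μ_s = 0.38, so θ = arctan(0.38) = 20.8068°.

20.8°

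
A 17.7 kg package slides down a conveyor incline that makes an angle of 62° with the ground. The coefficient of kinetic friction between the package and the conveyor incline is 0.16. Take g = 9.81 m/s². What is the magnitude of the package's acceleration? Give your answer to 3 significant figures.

7.92 m/s²

Resolving the weight along the incline: the component pulling the package down the slope is mg sin 62° = 17.7 × 9.81 × 0.8829 = 153.304 N, and the normal force is N = mg cos 62° = 17.7 × 9.81 × 0.4695 = 81.523 N.
Kinetic friction acts up the slope with magnitude f = μN = 0.16 × 81.523 = 13.044 N.
Net force along the incline is 153.304 − 13.044 = 140.260 N, so a = 140.260 / 17.7 = 7.9243 m/s².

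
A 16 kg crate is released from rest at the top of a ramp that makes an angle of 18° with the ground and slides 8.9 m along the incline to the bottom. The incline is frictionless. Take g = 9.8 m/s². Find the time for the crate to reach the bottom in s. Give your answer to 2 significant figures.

The weight component along the incline is mg sin 18° = 48.454 N and the normal force is N = mg cos 18° = 149.126 N.
With no friction, a = g sin 18° = 3.0284 m/s².
Starting from rest, L = ½at², so t = √(2L/a) = √(2 × 8.9 / 3.0284) = 2.4244 s.

2.4 s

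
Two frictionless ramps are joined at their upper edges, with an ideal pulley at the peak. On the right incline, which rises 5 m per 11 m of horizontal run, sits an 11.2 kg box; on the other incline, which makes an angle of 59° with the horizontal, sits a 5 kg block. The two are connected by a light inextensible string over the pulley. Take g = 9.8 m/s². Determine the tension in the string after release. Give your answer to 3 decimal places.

43.056 N

Resolve each weight along its own incline: the 11.2 kg mass has component 11.2 × 9.8 × sin 24.44° = 45.419 N down its slope, and the 5 kg mass has 5 × 9.8 × sin 59° = 42.001 N down its slope.
The 11.2 kg side's 45.419 N exceeds the other side's 42.001 N, so that mass slides down and the 5 kg mass slides up. Taking that direction as positive, Newton's second law for the whole system gives 45.419 − 42.001 = (11.2 + 5) a, so a = 3.418 / 16.2 = 0.2110 m/s².
For the 5 kg mass (up-slope positive): T − 42.001 = 5 × 0.2110, so T = 43.056 N.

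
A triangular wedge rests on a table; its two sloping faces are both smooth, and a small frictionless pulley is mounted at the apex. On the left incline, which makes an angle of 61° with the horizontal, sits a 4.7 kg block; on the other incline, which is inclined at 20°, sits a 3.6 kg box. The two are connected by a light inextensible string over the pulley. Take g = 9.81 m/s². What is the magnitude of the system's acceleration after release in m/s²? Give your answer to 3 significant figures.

3.40 m/s²

Resolve each weight along its own incline: the 4.7 kg mass has component 4.7 × 9.81 × sin 61° = 40.326 N down its slope, and the 3.6 kg mass has 3.6 × 9.81 × sin 20° = 12.079 N down its slope.
The 4.7 kg side's 40.326 N exceeds the other side's 12.079 N, so that mass slides down and the 3.6 kg mass slides up. Taking that direction as positive, Newton's second law for the whole system gives 40.326 − 12.079 = (4.7 + 3.6) a, so a = 28.247 / 8.3 = 3.4033 m/s².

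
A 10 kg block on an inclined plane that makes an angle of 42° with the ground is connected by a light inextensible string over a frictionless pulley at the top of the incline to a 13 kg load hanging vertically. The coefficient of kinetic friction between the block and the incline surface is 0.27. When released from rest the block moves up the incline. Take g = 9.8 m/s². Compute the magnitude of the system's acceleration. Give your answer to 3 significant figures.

For the block on the incline: the weight component along the slope is m₁g sin 42° = 10 × 9.8 × 0.6691 = 65.572 N and the normal force is N = m₁g cos 42° = 72.828 N.
Kinetic friction opposes the block's motion up the incline: f = μN = 0.27 × 72.828 = 19.664 N acting down the slope.
Newton's second law for the block (up-slope positive): T − 65.572 − 19.664 = 10 a. For the hanging load (downward positive): 13 × 9.8 − T = 13 a.
Adding the two equations eliminates T: 42.164 = 23 a, so a = 1.8332 m/s².

1.83 m/s²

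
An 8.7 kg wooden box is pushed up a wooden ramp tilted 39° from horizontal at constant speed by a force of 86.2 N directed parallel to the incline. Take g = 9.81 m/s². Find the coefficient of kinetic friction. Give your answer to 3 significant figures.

At constant speed ΣF = 0 along the incline. The applied 86.2 N acts up the slope; the weight component mg sin 39° = 53.711 N and kinetic friction μN both act down the slope.
So 86.2 = 53.711 + μ × 66.327, giving μ = (86.2 − 53.711) / 66.327 = 0.4898.

0.490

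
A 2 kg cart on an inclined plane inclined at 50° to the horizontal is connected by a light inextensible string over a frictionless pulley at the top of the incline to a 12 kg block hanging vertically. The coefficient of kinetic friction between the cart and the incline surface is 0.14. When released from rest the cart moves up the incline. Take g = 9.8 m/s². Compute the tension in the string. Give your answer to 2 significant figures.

For the cart on the incline: the weight component along the slope is m₁g sin 50° = 2 × 9.8 × 0.7660 = 15.014 N and the normal force is N = m₁g cos 50° = 12.599 N.
Kinetic friction opposes the cart's motion up the incline: f = μN = 0.14 × 12.599 = 1.764 N acting down the slope.
Newton's second law for the cart (up-slope positive): T − 15.014 − 1.764 = 2 a. For the hanging block (downward positive): 12 × 9.8 − T = 12 a.
Adding the two equations eliminates T: 100.822 = 14 a, so a = 7.2016 m/s².
Then from the hanging block's equation, T = 12 × (9.8 − 7.2016) = 31.181 N.

31 N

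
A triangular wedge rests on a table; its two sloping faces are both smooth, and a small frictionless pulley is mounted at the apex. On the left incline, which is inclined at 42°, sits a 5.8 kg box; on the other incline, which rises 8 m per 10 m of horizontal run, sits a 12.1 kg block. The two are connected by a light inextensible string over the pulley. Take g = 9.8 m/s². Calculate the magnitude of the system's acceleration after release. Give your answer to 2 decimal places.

2.01 m/s²

Resolve each weight along its own incline: the 5.8 kg mass has component 5.8 × 9.8 × sin 42° = 38.033 N down its slope, and the 12.1 kg mass has 12.1 × 9.8 × sin 38.66° = 74.076 N down its slope.
The 12.1 kg side's 74.076 N exceeds the other side's 38.033 N, so that mass slides down and the 5.8 kg mass slides up. Taking that direction as positive, Newton's second law for the whole system gives 74.076 − 38.033 = (5.8 + 12.1) a, so a = 36.043 / 17.9 = 2.0136 m/s².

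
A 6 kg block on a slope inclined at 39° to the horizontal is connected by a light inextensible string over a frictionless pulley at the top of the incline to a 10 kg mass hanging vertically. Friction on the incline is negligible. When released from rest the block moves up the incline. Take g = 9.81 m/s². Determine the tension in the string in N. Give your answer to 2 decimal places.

59.94 N

For the block on the incline: the weight component along the slope is m₁g sin 39° = 6 × 9.81 × 0.6293 = 37.041 N and the normal force is N = m₁g cos 39° = 45.743 N.
Newton's second law for the block (up-slope positive): T − 37.041 = 6 a. For the hanging mass (downward positive): 10 × 9.81 − T = 10 a.
Adding the two equations eliminates T: 61.059 = 16 a, so a = 3.8162 m/s².
Then from the hanging mass's equation, T = 10 × (9.81 − 3.8162) = 59.938 N.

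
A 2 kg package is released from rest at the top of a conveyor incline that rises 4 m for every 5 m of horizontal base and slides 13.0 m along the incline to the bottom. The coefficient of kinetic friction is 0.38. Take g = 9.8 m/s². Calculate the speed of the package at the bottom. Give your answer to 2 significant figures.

9.1 m/s

The weight component along the incline is mg sin 38.66° = 12.244 N and the normal force is N = mg cos 38.66° = 15.305 N.
Friction up the slope is f = μN = 0.38 × 15.305 = 5.816 N, so the net downslope force is 12.244 − 5.816 = 6.428 N and a = 6.428 / 2 = 3.2140 m/s².
Starting from rest over a distance of 13.0 m, v² = 2aL = 2 × 3.2140 × 13.0 = 83.5640, so v = 9.1413 m/s.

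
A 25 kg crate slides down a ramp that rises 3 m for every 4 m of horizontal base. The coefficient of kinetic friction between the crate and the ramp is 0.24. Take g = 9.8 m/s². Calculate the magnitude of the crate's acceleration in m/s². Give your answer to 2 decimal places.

Resolving the weight along the incline: the component pulling the crate down the slope is mg sin 36.87° = 25 × 9.8 × 0.6000 = 147.000 N, and the normal force is N = mg cos 36.87° = 25 × 9.8 × 0.8000 = 196.000 N.
Kinetic friction acts up the slope with magnitude f = μN = 0.24 × 196.000 = 47.040 N.
Net force along the incline is 147.000 − 47.040 = 99.960 N, so a = 99.960 / 25 = 3.9984 m/s².

4.00 m/s²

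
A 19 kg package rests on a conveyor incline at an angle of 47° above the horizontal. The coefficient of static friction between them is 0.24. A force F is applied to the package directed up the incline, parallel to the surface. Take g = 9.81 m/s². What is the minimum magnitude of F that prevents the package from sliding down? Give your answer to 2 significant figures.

The normal force is N = mg cos 47° = 127.118 N. With F at its minimum the package is on the verge of sliding down, so static friction is at its maximum μ_s N = 0.24 × 127.118 = 30.508 N and acts up the slope.
Equilibrium along the incline: F + μ_s N = mg sin 47°, so F = 136.317 − 30.508 = 105.809 N.

110 N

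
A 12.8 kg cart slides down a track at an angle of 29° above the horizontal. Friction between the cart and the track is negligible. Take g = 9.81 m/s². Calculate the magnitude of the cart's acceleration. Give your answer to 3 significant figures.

Resolving the weight along the incline: the component pulling the cart down the slope is mg sin 29° = 12.8 × 9.81 × 0.4848 = 60.875 N, and the normal force is N = mg cos 29° = 12.8 × 9.81 × 0.8746 = 109.822 N.
With no friction the net force along the incline is 60.875 N, so a = g sin 29° = 60.875 / 12.8 = 4.7559 m/s².

4.76 m/s²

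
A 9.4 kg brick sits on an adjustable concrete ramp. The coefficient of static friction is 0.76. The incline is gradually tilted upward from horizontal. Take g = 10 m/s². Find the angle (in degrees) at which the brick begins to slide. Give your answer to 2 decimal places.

At the threshold of sliding, static friction is at its maximum μ_s N and exactly balances the weight component along the incline: mg sin θ = μ_s mg cos θ.
Hence tan θ = μ_s = 0.76, so θ = arctan(0.76) = 37.2348°.

37.23°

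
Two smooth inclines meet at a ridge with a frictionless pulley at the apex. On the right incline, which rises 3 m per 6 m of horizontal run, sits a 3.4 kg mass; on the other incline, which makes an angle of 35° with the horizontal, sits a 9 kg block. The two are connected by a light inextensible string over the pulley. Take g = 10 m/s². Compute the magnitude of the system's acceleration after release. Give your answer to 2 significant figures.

Resolve each weight along its own incline: the 3.4 kg mass has component 3.4 × 10 × sin 26.57° = 15.205 N down its slope, and the 9 kg mass has 9 × 10 × sin 35° = 51.622 N down its slope.
The 9 kg side's 51.622 N exceeds the other side's 15.205 N, so that mass slides down and the 3.4 kg mass slides up. Taking that direction as positive, Newton's second law for the whole system gives 51.622 − 15.205 = (3.4 + 9) a, so a = 36.417 / 12.4 = 2.9369 m/s².

2.9 m/s²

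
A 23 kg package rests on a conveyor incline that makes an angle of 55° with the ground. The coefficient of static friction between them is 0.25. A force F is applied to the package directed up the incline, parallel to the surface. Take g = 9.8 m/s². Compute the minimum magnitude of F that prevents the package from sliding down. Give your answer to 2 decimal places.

The normal force is N = mg cos 55° = 129.284 N. With F at its minimum the package is on the verge of sliding down, so static friction is at its maximum μ_s N = 0.25 × 129.284 = 32.321 N and acts up the slope.
Equilibrium along the incline: F + μ_s N = mg sin 55°, so F = 184.637 − 32.321 = 152.316 N.

152.32 N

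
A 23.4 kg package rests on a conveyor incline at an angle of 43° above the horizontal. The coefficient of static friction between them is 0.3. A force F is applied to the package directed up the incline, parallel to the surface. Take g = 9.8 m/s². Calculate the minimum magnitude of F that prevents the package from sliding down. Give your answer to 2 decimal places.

The normal force is N = mg cos 43° = 167.714 N. With F at its minimum the package is on the verge of sliding down, so static friction is at its maximum μ_s N = 0.3 × 167.714 = 50.314 N and acts up the slope.
Equilibrium along the incline: F + μ_s N = mg sin 43°, so F = 156.396 − 50.314 = 106.082 N.

106.08 N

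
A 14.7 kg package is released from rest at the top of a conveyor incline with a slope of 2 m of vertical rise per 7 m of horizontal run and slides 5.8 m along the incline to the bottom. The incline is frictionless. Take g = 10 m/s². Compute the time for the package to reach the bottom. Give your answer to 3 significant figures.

2.05 s

The weight component along the incline is mg sin 15.95° = 40.384 N and the normal force is N = mg cos 15.95° = 141.344 N.
With no friction, a = g sin 15.95° = 2.7472 m/s².
Starting from rest, L = ½at², so t = √(2L/a) = √(2 × 5.8 / 2.7472) = 2.0549 s.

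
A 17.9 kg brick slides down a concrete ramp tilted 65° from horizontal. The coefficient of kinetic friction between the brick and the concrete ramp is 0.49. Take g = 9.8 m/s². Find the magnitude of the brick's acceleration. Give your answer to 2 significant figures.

Resolving the weight along the incline: the component pulling the brick down the slope is mg sin 65° = 17.9 × 9.8 × 0.9063 = 158.983 N, and the normal force is N = mg cos 65° = 17.9 × 9.8 × 0.4226 = 74.132 N.
Kinetic friction acts up the slope with magnitude f = μN = 0.49 × 74.132 = 36.325 N.
Net force along the incline is 158.983 − 36.325 = 122.658 N, so a = 122.658 / 17.9 = 6.8524 m/s².

6.9 m/s²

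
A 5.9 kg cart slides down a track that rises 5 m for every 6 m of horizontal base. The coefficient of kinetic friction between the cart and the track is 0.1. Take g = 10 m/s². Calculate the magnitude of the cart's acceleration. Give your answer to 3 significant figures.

Resolving the weight along the incline: the component pulling the cart down the slope is mg sin 39.81° = 5.9 × 10 × 0.6402 = 37.772 N, and the normal force is N = mg cos 39.81° = 5.9 × 10 × 0.7682 = 45.324 N.
Kinetic friction acts up the slope with magnitude f = μN = 0.1 × 45.324 = 4.532 N.
Net force along the incline is 37.772 − 4.532 = 33.240 N, so a = 33.240 / 5.9 = 5.6339 m/s².

5.63 m/s²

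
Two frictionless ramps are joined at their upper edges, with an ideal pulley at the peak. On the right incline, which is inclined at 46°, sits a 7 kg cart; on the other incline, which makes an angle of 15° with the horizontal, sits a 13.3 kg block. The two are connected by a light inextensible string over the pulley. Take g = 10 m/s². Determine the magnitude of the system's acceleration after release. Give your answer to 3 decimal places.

Resolve each weight along its own incline: the 7 kg mass has component 7 × 10 × sin 46° = 50.354 N down its slope, and the 13.3 kg mass has 13.3 × 10 × sin 15° = 34.423 N down its slope.
The 7 kg side's 50.354 N exceeds the other side's 34.423 N, so that mass slides down and the 13.3 kg mass slides up. Taking that direction as positive, Newton's second law for the whole system gives 50.354 − 34.423 = (7 + 13.3) a, so a = 15.931 / 20.3 = 0.7848 m/s².

0.785 m/s²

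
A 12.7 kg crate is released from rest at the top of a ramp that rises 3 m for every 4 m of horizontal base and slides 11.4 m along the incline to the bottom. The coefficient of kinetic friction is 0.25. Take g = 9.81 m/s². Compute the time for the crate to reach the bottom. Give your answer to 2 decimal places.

The weight component along the incline is mg sin 36.87° = 74.752 N and the normal force is N = mg cos 36.87° = 99.670 N.
Friction up the slope is f = μN = 0.25 × 99.670 = 24.918 N, so the net downslope force is 74.752 − 24.918 = 49.834 N and a = 49.834 / 12.7 = 3.9239 m/s².
Starting from rest, L = ½at², so t = √(2L/a) = √(2 × 11.4 / 3.9239) = 2.4105 s.

2.41 s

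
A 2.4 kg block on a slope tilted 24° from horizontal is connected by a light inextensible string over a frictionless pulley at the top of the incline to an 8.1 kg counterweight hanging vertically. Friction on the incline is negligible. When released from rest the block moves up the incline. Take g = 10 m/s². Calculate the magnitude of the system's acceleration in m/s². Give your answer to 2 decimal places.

For the block on the incline: the weight component along the slope is m₁g sin 24° = 2.4 × 10 × 0.4067 = 9.761 N and the normal force is N = m₁g cos 24° = 21.925 N.
Newton's second law for the block (up-slope positive): T − 9.761 = 2.4 a. For the hanging counterweight (downward positive): 8.1 × 10 − T = 8.1 a.
Adding the two equations eliminates T: 71.239 = 10.5 a, so a = 6.7847 m/s².

6.78 m/s²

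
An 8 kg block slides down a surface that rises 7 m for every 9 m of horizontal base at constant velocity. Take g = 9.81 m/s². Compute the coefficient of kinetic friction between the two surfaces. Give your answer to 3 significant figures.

At constant velocity the net force along the incline is zero: mg sin 37.87° = μ mg cos 37.87°.
So μ = tan 37.87° = 0.6139 / 0.7894 = 0.7777.

0.778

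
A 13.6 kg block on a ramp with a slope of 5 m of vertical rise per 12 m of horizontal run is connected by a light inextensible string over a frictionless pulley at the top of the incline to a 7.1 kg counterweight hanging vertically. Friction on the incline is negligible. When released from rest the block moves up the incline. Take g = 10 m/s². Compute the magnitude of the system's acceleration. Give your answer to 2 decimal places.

0.90 m/s²

For the block on the incline: the weight component along the slope is m₁g sin 22.62° = 13.6 × 10 × 0.3846 = 52.306 N and the normal force is N = m₁g cos 22.62° = 125.538 N.
Newton's second law for the block (up-slope positive): T − 52.306 = 13.6 a. For the hanging counterweight (downward positive): 7.1 × 10 − T = 7.1 a.
Adding the two equations eliminates T: 18.694 = 20.7 a, so a = 0.9031 m/s².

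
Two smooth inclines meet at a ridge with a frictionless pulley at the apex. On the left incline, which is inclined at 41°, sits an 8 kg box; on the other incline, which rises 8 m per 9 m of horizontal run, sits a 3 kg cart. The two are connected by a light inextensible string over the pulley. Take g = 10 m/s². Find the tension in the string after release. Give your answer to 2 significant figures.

29 N

Resolve each weight along its own incline: the 8 kg mass has component 8 × 10 × sin 41° = 52.485 N down its slope, and the 3 kg mass has 3 × 10 × sin 41.63° = 19.931 N down its slope.
The 8 kg side's 52.485 N exceeds the other side's 19.931 N, so that mass slides down and the 3 kg mass slides up. Taking that direction as positive, Newton's second law for the whole system gives 52.485 − 19.931 = (8 + 3) a, so a = 32.554 / 11 = 2.9595 m/s².
For the 3 kg mass (up-slope positive): T − 19.931 = 3 × 2.9595, so T = 28.809 N.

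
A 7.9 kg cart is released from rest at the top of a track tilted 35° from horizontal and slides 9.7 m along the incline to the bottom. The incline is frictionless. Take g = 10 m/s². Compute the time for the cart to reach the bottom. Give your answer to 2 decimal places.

The weight component along the incline is mg sin 35° = 45.313 N and the normal force is N = mg cos 35° = 64.713 N.
With no friction, a = g sin 35° = 5.7358 m/s².
Starting from rest, L = ½at², so t = √(2L/a) = √(2 × 9.7 / 5.7358) = 1.8391 s.

1.84 s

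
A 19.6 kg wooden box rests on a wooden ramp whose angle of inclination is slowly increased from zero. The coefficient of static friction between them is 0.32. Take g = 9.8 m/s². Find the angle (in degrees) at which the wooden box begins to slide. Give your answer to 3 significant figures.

17.7°

At the threshold of sliding, static friction is at its maximum μ_s N and exactly balances the weight component along the incline: mg sin θ = μ_s mg cos θ.
Hence tan θ = μ_s = 0.32, so θ = arctan(0.32) = 17.7447°.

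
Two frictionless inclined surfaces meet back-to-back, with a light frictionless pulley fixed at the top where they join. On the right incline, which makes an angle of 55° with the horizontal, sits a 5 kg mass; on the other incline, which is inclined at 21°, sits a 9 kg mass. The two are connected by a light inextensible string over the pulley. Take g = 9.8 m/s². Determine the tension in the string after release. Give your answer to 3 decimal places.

Resolve each weight along its own incline: the 5 kg mass has component 5 × 9.8 × sin 55° = 40.138 N down its slope, and the 9 kg mass has 9 × 9.8 × sin 21° = 31.608 N down its slope.
The 5 kg side's 40.138 N exceeds the other side's 31.608 N, so that mass slides down and the 9 kg mass slides up. Taking that direction as positive, Newton's second law for the whole system gives 40.138 − 31.608 = (5 + 9) a, so a = 8.530 / 14 = 0.6093 m/s².
For the 9 kg mass (up-slope positive): T − 31.608 = 9 × 0.6093, so T = 37.092 N.

37.092 N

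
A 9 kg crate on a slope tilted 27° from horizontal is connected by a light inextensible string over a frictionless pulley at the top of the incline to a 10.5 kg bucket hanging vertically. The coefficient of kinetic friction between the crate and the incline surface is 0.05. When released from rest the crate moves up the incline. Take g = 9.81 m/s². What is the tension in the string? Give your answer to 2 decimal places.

71.24 N

For the crate on the incline: the weight component along the slope is m₁g sin 27° = 9 × 9.81 × 0.4540 = 40.084 N and the normal force is N = m₁g cos 27° = 78.667 N.
Kinetic friction opposes the crate's motion up the incline: f = μN = 0.05 × 78.667 = 3.933 N acting down the slope.
Newton's second law for the crate (up-slope positive): T − 40.084 − 3.933 = 9 a. For the hanging bucket (downward positive): 10.5 × 9.81 − T = 10.5 a.
Adding the two equations eliminates T: 58.988 = 19.5 a, so a = 3.0250 m/s².
Then from the hanging bucket's equation, T = 10.5 × (9.81 − 3.0250) = 71.243 N.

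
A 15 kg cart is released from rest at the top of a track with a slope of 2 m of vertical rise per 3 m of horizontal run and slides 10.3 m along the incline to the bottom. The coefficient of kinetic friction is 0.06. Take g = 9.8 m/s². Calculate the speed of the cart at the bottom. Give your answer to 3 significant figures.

10.1 m/s

The weight component along the incline is mg sin 33.69° = 81.541 N and the normal force is N = mg cos 33.69° = 122.311 N.
Friction up the slope is f = μN = 0.06 × 122.311 = 7.339 N, so the net downslope force is 81.541 − 7.339 = 74.202 N and a = 74.202 / 15 = 4.9468 m/s².
Starting from rest over a distance of 10.3 m, v² = 2aL = 2 × 4.9468 × 10.3 = 101.9041, so v = 10.0948 m/s.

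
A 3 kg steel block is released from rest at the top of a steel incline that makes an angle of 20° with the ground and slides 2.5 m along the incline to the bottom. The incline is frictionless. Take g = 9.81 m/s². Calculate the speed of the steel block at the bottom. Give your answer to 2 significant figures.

The weight component along the incline is mg sin 20° = 10.066 N and the normal force is N = mg cos 20° = 27.655 N.
With no friction, a = g sin 20° = 3.3552 m/s².
Starting from rest over a distance of 2.5 m, v² = 2aL = 2 × 3.3552 × 2.5 = 16.7760, so v = 4.0959 m/s.

4.1 m/s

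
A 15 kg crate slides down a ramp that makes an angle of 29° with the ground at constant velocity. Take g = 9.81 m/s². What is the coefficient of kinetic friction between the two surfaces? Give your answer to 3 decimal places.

At constant velocity the net force along the incline is zero: mg sin 29° = μ mg cos 29°.
So μ = tan 29° = 0.4848 / 0.8746 = 0.5543.

0.554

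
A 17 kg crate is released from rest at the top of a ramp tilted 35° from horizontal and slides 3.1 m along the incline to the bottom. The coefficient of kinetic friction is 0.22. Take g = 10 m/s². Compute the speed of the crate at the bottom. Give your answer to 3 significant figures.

4.94 m/s

The weight component along the incline is mg sin 35° = 97.508 N and the normal force is N = mg cos 35° = 139.256 N.
Friction up the slope is f = μN = 0.22 × 139.256 = 30.636 N, so the net downslope force is 97.508 − 30.636 = 66.872 N and a = 66.872 / 17 = 3.9336 m/s².
Starting from rest over a distance of 3.1 m, v² = 2aL = 2 × 3.9336 × 3.1 = 24.3883, so v = 4.9385 m/s.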